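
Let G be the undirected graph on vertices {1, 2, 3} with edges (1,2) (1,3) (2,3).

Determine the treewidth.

2

A width-2 tree decomposition is:
Bags: B1 = {1, 2, 3}
Tree: (single bag)
With just one bag of size 3, the width is 3 − 1 = 2, so tw(G) ≤ 2. For the lower bound, the 3 vertices {1, 2, 3} are pairwise adjacent, and any tree decomposition puts a clique entirely inside one bag — forcing width ≥ 2. The upper and lower bounds meet at 2, so that is the treewidth.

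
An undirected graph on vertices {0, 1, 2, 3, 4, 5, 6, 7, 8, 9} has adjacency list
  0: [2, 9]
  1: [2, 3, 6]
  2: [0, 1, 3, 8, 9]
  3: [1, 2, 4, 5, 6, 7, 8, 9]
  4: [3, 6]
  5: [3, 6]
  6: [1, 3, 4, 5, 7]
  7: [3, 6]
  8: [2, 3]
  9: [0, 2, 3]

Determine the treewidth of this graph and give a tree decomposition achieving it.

Each bag holds 3 vertices, so the decomposition has width 2, which upper-bounds the treewidth. Conversely, {0, 2, 9} is a clique of size 3, and the vertices of any clique must share a bag in every tree decomposition; so some bag has ≥ 3 vertices and tw(G) ≥ 2. Combining the bounds, tw(G) = 2.

Treewidth 2.
Bags: B1 = {3, 4, 6}  B2 = {1, 3, 6}  B3 = {1, 2, 3}  B4 = {2, 3, 9}  B5 = {2, 3, 8}  B6 = {3, 5, 6}  B7 = {0, 2, 9}  B8 = {3, 6, 7}
Tree: B1–B2, B2–B3, B3–B4, B4–B5, B1–B6, B4–B7, B2–B8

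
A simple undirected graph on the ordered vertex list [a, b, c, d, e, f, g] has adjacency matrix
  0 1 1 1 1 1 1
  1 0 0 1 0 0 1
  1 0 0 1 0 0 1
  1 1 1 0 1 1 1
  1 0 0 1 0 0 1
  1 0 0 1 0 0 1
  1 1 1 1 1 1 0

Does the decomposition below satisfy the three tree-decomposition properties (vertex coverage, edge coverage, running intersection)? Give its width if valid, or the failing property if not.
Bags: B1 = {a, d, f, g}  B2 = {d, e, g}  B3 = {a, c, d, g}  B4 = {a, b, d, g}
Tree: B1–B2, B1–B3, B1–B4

A tree decomposition must satisfy three properties: every vertex lies in some bag; for every edge, both endpoints lie together in some bag; and for every vertex, the bags containing it form a connected subtree. Here edge (a,e) lies in no bag, so the decomposition is invalid.

No — edge (a,e) lies in no bag.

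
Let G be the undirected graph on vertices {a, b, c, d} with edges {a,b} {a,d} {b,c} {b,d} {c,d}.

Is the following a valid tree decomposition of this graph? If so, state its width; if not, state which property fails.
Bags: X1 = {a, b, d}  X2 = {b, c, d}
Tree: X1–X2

Every vertex of G appears in some bag (union = {a, b, c, d}); every edge is covered by a bag; and for each vertex v the set of bags containing v is connected in the bag tree. The decomposition is therefore valid. The largest bag has 3 vertices, so the width is 2.

Yes; width 2.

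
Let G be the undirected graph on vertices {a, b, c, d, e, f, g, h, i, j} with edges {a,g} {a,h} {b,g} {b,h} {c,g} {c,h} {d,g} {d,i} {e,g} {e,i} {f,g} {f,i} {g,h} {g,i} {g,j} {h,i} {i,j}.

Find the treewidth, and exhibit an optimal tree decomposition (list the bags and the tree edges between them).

Treewidth 2.
One such decomposition:
Bags: B1 = {f, g, i}  B2 = {g, i, j}  B3 = {g, h, i}  B4 = {b, g, h}  B5 = {d, g, i}  B6 = {a, g, h}  B7 = {c, g, h}  B8 = {e, g, i}
Tree: B1–B2, B1–B3, B3–B4, B1–B5, B4–B6, B3–B7, B3–B8

Each bag holds 3 vertices, so the decomposition has width 2, which upper-bounds the treewidth. For the lower bound, the 3 vertices {c, g, h} are pairwise adjacent, and any tree decomposition puts a clique entirely inside one bag — forcing width ≥ 2. Hence tw(G) = 2 exactly.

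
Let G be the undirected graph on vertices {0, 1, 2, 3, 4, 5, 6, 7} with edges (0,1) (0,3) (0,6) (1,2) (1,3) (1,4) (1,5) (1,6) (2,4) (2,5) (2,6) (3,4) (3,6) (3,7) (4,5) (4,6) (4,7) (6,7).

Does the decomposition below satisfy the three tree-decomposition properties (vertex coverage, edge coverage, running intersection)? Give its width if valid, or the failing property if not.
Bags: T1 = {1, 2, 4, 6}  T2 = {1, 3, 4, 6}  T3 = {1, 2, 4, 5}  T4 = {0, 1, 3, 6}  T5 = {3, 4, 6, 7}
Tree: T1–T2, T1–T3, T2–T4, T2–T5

Yes; width 3.

Checking the three conditions: (i) the bags cover all of {0, 1, 2, 3, 4, 5, 6, 7}; (ii) for each edge, some bag contains both endpoints; (iii) the bags containing any fixed vertex form a subtree. All hold, so the decomposition is valid with width 4 − 1 = 3.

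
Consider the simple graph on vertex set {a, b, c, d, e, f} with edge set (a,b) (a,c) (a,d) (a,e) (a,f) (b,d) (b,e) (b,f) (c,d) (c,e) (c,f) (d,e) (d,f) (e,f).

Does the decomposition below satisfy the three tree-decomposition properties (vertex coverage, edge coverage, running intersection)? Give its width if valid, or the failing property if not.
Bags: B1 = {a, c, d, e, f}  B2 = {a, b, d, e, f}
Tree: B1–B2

Vertex coverage: the bags together contain {a, b, c, d, e, f}, the full vertex set. Edge coverage: each edge of G has both endpoints in at least one bag. Running intersection: for every vertex, the bags containing it form a connected subtree. All three properties hold, so this is a valid tree decomposition of width max|bag| − 1 = 4, and hence tw(G) ≤ 4.

Yes; width 4.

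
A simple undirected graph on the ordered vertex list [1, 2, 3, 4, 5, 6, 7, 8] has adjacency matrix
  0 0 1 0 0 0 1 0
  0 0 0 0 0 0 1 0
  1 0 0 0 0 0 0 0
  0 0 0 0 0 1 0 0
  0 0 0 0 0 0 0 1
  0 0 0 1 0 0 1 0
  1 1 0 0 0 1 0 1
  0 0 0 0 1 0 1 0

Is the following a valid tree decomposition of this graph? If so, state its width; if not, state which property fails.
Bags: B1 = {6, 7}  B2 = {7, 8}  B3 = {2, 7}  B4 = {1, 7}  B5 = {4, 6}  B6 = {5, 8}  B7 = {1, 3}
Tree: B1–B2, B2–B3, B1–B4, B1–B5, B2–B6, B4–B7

Every vertex of G appears in some bag (union = {1, 2, 3, 4, 5, 6, 7, 8}); every edge is covered by a bag; and for each vertex v the set of bags containing v is connected in the bag tree. The decomposition is therefore valid. The largest bag has 2 vertices, so the width is 1.

Yes; width 1.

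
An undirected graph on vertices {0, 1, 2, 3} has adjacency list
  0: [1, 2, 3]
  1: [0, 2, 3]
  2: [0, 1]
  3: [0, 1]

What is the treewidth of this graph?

A width-2 tree decomposition is:
Bags: B1 = {0, 1, 2}  B2 = {0, 1, 3}
Tree: B1–B2
Each bag holds 3 vertices, so the decomposition has width 2, which upper-bounds the treewidth. Conversely, {0, 1, 2} is a clique of size 3, and the vertices of any clique must share a bag in every tree decomposition; so some bag has ≥ 3 vertices and tw(G) ≥ 2. The upper and lower bounds meet at 2, so that is the treewidth.

2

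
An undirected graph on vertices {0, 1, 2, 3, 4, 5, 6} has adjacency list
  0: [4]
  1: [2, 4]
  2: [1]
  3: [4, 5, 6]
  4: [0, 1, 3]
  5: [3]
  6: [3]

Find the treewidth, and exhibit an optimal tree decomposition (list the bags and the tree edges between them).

Treewidth 1.
One optimal decomposition is:
Bags: B1 = {3, 4}  B2 = {3, 6}  B3 = {1, 4}  B4 = {0, 4}  B5 = {1, 2}  B6 = {3, 5}
Tree: B1–B2, B1–B3, B3–B4, B3–B5, B2–B6

Each bag holds 2 vertices, so the decomposition has width 1, which upper-bounds the treewidth. Since G has at least one edge (e.g. 4–3), it is not an edgeless graph, so tw(G) ≥ 1. Therefore the treewidth is 1.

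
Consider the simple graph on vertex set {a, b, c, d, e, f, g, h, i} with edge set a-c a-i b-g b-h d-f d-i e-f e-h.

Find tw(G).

A width-1 tree decomposition is:
Bags: B1 = {b, g}  B2 = {b, h}  B3 = {e, h}  B4 = {e, f}  B5 = {d, f}  B6 = {d, i}  B7 = {a, i}  B8 = {a, c}
Tree: B1–B2, B2–B3, B3–B4, B4–B5, B5–B6, B6–B7, B7–B8
Each bag holds 2 vertices, so the decomposition has width 1, which upper-bounds the treewidth. G has an edge, so its treewidth is at least 1. Combining the bounds, tw(G) = 1.

1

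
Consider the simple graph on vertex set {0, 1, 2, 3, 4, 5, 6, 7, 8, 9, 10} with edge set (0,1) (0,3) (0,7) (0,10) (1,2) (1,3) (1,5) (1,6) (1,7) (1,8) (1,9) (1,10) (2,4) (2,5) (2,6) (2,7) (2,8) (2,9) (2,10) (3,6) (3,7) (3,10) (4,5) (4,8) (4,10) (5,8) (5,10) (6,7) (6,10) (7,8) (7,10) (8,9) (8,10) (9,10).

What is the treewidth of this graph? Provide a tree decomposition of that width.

Treewidth 4.
One such decomposition:
Bags: B1 = {1, 2, 7, 8, 10}  B2 = {1, 2, 6, 7, 10}  B3 = {1, 3, 6, 7, 10}  B4 = {1, 2, 5, 8, 10}  B5 = {2, 4, 5, 8, 10}  B6 = {1, 2, 8, 9, 10}  B7 = {0, 1, 3, 7, 10}
Tree: B1–B2, B2–B3, B1–B4, B4–B5, B1–B6, B3–B7

Every bag has size at most 5, so the width is 5 − 1 = 4 and tw(G) ≤ 4. For the lower bound, the 5 vertices {0, 1, 3, 7, 10} are pairwise adjacent, and any tree decomposition puts a clique entirely inside one bag — forcing width ≥ 4. Combining the bounds, tw(G) = 4.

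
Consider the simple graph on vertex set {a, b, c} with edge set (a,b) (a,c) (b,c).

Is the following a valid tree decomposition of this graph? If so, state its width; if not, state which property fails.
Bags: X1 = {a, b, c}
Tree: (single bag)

Every vertex of G appears in some bag (union = {a, b, c}); every edge is covered by a bag; and for each vertex v the set of bags containing v is connected in the bag tree. The decomposition is therefore valid. The largest bag has 3 vertices, so the width is 2.

Yes; width 2.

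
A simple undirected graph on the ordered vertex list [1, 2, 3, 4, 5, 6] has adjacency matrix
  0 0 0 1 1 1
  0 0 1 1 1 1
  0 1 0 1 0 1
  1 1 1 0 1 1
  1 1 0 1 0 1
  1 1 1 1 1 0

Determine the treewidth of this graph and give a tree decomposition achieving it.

Each bag holds 4 vertices, so the decomposition has width 3, which upper-bounds the treewidth. Conversely, {1, 4, 5, 6} is a clique of size 4, and the vertices of any clique must share a bag in every tree decomposition; so some bag has ≥ 4 vertices and tw(G) ≥ 3. Therefore the treewidth is 3.

Treewidth 3.
Bags: B1 = {2, 4, 5, 6}  B2 = {2, 3, 4, 6}  B3 = {1, 4, 5, 6}
Tree: B1–B2, B1–B3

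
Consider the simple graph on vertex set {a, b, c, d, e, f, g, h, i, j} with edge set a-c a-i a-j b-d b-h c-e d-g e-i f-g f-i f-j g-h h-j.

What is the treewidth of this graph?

A width-2 tree decomposition is:
Bags: B1 = {a, c, e}  B2 = {a, e, i}  B3 = {a, i, j}  B4 = {f, i, j}  B5 = {f, h, j}  B6 = {f, g, h}  B7 = {b, g, h}  B8 = {b, d, g}
Tree: B1–B2, B2–B3, B3–B4, B4–B5, B5–B6, B6–B7, B7–B8
The largest bag has 3 vertices, giving width 2; this decomposition certifies tw(G) ≤ 2. For the lower bound, G contains the cycle c–e–i–a–c, so G is not a forest; only forests have treewidth ≤ 1, hence tw(G) ≥ 2. The upper and lower bounds meet at 2, so that is the treewidth.

2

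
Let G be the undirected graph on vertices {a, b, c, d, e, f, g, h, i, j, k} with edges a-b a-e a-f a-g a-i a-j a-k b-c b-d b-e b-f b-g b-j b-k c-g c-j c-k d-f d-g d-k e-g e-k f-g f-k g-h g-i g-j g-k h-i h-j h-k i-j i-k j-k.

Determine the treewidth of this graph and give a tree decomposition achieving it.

Treewidth 4.
Bags: B1 = {a, g, i, j, k}  B2 = {a, b, g, j, k}  B3 = {g, h, i, j, k}  B4 = {a, b, f, g, k}  B5 = {a, b, e, g, k}  B6 = {b, c, g, j, k}  B7 = {b, d, f, g, k}
Tree: B1–B2, B1–B3, B2–B4, B4–B5, B2–B6, B4–B7

Every bag has size at most 5, so the width is 5 − 1 = 4 and tw(G) ≤ 4. Conversely, {g, h, i, j, k} is a clique of size 5, and the vertices of any clique must share a bag in every tree decomposition; so some bag has ≥ 5 vertices and tw(G) ≥ 4. Hence tw(G) = 4 exactly.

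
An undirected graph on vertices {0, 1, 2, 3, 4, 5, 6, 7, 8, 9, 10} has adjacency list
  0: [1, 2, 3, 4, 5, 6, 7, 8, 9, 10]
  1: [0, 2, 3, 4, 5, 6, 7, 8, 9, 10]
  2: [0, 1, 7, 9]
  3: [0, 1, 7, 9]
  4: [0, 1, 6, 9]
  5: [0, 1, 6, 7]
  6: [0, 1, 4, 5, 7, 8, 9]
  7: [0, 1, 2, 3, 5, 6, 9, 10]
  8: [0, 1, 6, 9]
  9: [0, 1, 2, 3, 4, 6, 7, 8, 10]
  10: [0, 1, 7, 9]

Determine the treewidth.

4

A width-4 tree decomposition is:
Bags: B1 = {0, 1, 6, 7, 9}  B2 = {0, 1, 5, 6, 7}  B3 = {0, 1, 3, 7, 9}  B4 = {0, 1, 6, 8, 9}  B5 = {0, 1, 4, 6, 9}  B6 = {0, 1, 2, 7, 9}  B7 = {0, 1, 7, 9, 10}
Tree: B1–B2, B1–B3, B1–B4, B1–B5, B1–B6, B6–B7
Every bag has size at most 5, so the width is 5 − 1 = 4 and tw(G) ≤ 4. Conversely, {0, 1, 6, 8, 9} is a clique of size 5, and the vertices of any clique must share a bag in every tree decomposition; so some bag has ≥ 5 vertices and tw(G) ≥ 4. The upper and lower bounds meet at 4, so that is the treewidth.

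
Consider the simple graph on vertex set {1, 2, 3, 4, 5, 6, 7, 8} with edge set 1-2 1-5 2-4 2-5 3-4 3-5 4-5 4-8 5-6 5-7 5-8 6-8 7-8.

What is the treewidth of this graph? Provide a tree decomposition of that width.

Every bag has size at most 3, so the width is 3 − 1 = 2 and tw(G) ≤ 2. For the lower bound, the 3 vertices {1, 2, 5} are pairwise adjacent, and any tree decomposition puts a clique entirely inside one bag — forcing width ≥ 2. Hence tw(G) = 2 exactly.

Treewidth 2.
One optimal decomposition is:
Bags: B1 = {4, 5, 8}  B2 = {5, 6, 8}  B3 = {5, 7, 8}  B4 = {2, 4, 5}  B5 = {3, 4, 5}  B6 = {1, 2, 5}
Tree: B1–B2, B1–B3, B1–B4, B1–B5, B4–B6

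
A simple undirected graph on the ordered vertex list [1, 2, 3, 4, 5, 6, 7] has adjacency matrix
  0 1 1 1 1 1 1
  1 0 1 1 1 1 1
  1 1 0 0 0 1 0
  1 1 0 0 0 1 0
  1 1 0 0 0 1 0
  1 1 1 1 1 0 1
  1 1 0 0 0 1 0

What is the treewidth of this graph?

A width-3 tree decomposition is:
Bags: B1 = {1, 2, 5, 6}  B2 = {1, 2, 6, 7}  B3 = {1, 2, 4, 6}  B4 = {1, 2, 3, 6}
Tree: B1–B2, B1–B3, B1–B4
The largest bag has 4 vertices, giving width 3; this decomposition certifies tw(G) ≤ 3. On the other hand G contains the 4-clique {1, 2, 3, 6}. A clique must lie in a single bag of any decomposition, so no decomposition can have width below 3. The upper and lower bounds meet at 3, so that is the treewidth.

3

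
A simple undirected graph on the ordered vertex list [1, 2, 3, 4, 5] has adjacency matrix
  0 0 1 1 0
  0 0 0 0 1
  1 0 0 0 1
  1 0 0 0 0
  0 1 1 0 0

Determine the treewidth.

A width-1 tree decomposition is:
Bags: B1 = {1, 4}  B2 = {1, 3}  B3 = {3, 5}  B4 = {2, 5}
Tree: B1–B2, B2–B3, B3–B4
Every bag has size at most 2, so the width is 2 − 1 = 1 and tw(G) ≤ 1. G has an edge, so its treewidth is at least 1. Hence tw(G) = 1 exactly.

1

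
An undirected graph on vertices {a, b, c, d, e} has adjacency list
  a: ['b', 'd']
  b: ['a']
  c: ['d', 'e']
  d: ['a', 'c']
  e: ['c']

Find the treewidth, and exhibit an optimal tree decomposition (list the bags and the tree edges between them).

Each bag holds 2 vertices, so the decomposition has width 1, which upper-bounds the treewidth. Any graph with an edge has treewidth ≥ 1, and G has the edge e–c. Therefore the treewidth is 1.

Treewidth 1.
One optimal decomposition is:
Bags: B1 = {c, e}  B2 = {c, d}  B3 = {a, d}  B4 = {a, b}
Tree: B1–B2, B2–B3, B3–B4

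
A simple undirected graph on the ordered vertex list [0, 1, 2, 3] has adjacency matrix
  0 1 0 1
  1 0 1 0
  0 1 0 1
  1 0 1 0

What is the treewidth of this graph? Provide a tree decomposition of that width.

The largest bag has 3 vertices, giving width 2; this decomposition certifies tw(G) ≤ 2. For the lower bound, G contains the cycle 0–3–2–1–0, so G is not a forest; only forests have treewidth ≤ 1, hence tw(G) ≥ 2. Hence tw(G) = 2 exactly.

Treewidth 2.
One optimal decomposition is:
Bags: B1 = {0, 2, 3}  B2 = {0, 1, 2}
Tree: B1–B2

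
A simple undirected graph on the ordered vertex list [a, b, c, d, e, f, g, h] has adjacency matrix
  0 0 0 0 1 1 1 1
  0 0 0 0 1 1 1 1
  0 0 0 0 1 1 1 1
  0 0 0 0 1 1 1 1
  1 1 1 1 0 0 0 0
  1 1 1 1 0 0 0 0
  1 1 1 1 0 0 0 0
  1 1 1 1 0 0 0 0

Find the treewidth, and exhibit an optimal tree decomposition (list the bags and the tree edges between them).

Treewidth 4.
Bags: B1 = {a, b, c, d, g}  B2 = {a, b, c, d, h}  B3 = {a, b, c, d, e}  B4 = {a, b, c, d, f}
Tree: B1–B2, B2–B3, B3–B4

Every bag has size at most 5, so the width is 5 − 1 = 4 and tw(G) ≤ 4. For the lower bound: the 5 vertex sets {c,g}, {b,h}, {a,e}, {d}, {f} are disjoint, each induces a connected subgraph, and every pair is joined by at least one edge of G. Contracting each set to a single vertex therefore yields K_{5} as a minor, and since treewidth is minor-monotone, tw(G) ≥ tw(K_{5}) = 4. Combining the bounds, tw(G) = 4.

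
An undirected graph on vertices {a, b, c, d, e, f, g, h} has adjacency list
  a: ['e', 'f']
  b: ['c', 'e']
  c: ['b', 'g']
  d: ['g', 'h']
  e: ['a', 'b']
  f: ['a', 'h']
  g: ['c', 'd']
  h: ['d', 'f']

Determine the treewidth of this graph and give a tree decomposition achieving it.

Each bag holds 3 vertices, so the decomposition has width 2, which upper-bounds the treewidth. The edges f–a–e–b–c–g–d–h–f form a cycle, so G is not a tree and its treewidth is at least 2. Hence tw(G) = 2 exactly.

Treewidth 2.
One optimal decomposition is:
Bags: B1 = {a, e, f}  B2 = {b, e, f}  B3 = {b, c, f}  B4 = {c, f, g}  B5 = {d, f, g}  B6 = {d, f, h}
Tree: B1–B2, B2–B3, B3–B4, B4–B5, B5–B6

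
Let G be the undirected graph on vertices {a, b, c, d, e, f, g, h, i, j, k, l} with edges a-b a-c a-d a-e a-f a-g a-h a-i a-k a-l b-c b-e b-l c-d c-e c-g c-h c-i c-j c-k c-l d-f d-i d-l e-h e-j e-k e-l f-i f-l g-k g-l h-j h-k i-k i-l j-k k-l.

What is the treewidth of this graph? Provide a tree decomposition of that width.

Treewidth 4.
Bags: B1 = {a, c, i, k, l}  B2 = {a, c, e, k, l}  B3 = {a, c, d, i, l}  B4 = {a, c, e, h, k}  B5 = {c, e, h, j, k}  B6 = {a, c, g, k, l}  B7 = {a, d, f, i, l}  B8 = {a, b, c, e, l}
Tree: B1–B2, B1–B3, B2–B4, B4–B5, B1–B6, B3–B7, B2–B8

The largest bag has 5 vertices, giving width 4; this decomposition certifies tw(G) ≤ 4. Conversely, {c, e, h, j, k} is a clique of size 5, and the vertices of any clique must share a bag in every tree decomposition; so some bag has ≥ 5 vertices and tw(G) ≥ 4. Therefore the treewidth is 4.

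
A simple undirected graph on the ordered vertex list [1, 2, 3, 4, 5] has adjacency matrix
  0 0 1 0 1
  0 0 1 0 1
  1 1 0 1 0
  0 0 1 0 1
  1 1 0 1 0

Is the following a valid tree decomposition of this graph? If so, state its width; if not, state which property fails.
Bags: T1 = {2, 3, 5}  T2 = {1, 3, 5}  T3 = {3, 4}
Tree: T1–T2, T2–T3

No — edge (5,4) lies in no bag.

A tree decomposition must satisfy three properties: every vertex lies in some bag; for every edge, both endpoints lie together in some bag; and for every vertex, the bags containing it form a connected subtree. Here edge (5,4) lies in no bag, so the decomposition is invalid.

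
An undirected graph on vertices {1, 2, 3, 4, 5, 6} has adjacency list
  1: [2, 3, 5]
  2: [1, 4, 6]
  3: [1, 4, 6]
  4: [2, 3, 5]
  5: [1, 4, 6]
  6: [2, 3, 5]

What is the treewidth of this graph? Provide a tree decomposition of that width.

Treewidth 3.
One such decomposition:
Bags: B1 = {2, 3, 5, 6}  B2 = {1, 2, 3, 5}  B3 = {2, 3, 4, 5}
Tree: B1–B2, B2–B3

The largest bag has 4 vertices, giving width 3; this decomposition certifies tw(G) ≤ 3. For the lower bound: the 4 vertex sets {5,6}, {1,3}, {2}, {4} are disjoint, each induces a connected subgraph, and every pair is joined by at least one edge of G. Contracting each set to a single vertex therefore yields K_{4} as a minor, and since treewidth is minor-monotone, tw(G) ≥ tw(K_{4}) = 3. Hence tw(G) = 3 exactly.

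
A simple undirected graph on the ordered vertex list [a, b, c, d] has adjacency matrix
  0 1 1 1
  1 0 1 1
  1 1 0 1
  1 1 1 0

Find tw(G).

A width-3 tree decomposition is:
Bags: B1 = {a, b, c, d}
Tree: (single bag)
With just one bag of size 4, the width is 4 − 1 = 3, so tw(G) ≤ 3. Conversely, {a, b, c, d} is a clique of size 4, and the vertices of any clique must share a bag in every tree decomposition; so some bag has ≥ 4 vertices and tw(G) ≥ 3. The upper and lower bounds meet at 3, so that is the treewidth.

3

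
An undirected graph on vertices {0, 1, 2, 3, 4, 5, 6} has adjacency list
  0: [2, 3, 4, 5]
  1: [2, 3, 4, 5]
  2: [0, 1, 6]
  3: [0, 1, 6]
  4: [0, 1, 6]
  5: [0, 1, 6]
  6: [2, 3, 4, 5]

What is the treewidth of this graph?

A width-3 tree decomposition is:
Bags: B1 = {0, 1, 2, 6}  B2 = {0, 1, 4, 6}  B3 = {0, 1, 5, 6}  B4 = {0, 1, 3, 6}
Tree: B1–B2, B2–B3, B3–B4
The largest bag has 4 vertices, giving width 3; this decomposition certifies tw(G) ≤ 3. For the lower bound: the 4 vertex sets {0,2}, {4,6}, {1}, {5} are disjoint, each induces a connected subgraph, and every pair is joined by at least one edge of G. Contracting each set to a single vertex therefore yields K_{4} as a minor, and since treewidth is minor-monotone, tw(G) ≥ tw(K_{4}) = 3. Combining the bounds, tw(G) = 3.

3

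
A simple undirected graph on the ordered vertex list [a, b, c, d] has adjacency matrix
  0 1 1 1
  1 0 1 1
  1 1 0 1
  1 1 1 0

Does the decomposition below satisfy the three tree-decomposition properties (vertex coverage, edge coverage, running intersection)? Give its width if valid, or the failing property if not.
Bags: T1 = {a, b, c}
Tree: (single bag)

No — vertex d appears in no bag.

A tree decomposition must satisfy three properties: every vertex lies in some bag; for every edge, both endpoints lie together in some bag; and for every vertex, the bags containing it form a connected subtree. Here vertex d appears in no bag, so the decomposition is invalid.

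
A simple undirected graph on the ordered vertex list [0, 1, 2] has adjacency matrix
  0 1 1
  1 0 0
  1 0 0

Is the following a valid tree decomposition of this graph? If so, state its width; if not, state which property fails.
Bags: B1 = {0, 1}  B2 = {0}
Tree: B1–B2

No — vertex 2 appears in no bag.

A tree decomposition must satisfy three properties: every vertex lies in some bag; for every edge, both endpoints lie together in some bag; and for every vertex, the bags containing it form a connected subtree. Here vertex 2 appears in no bag, so the decomposition is invalid.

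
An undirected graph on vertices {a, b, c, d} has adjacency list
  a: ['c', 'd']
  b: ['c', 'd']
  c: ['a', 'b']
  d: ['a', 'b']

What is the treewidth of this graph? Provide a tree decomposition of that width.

Treewidth 2.
One such decomposition:
Bags: B1 = {b, c, d}  B2 = {a, c, d}
Tree: B1–B2

Each bag holds 3 vertices, so the decomposition has width 2, which upper-bounds the treewidth. Since d–b–c–a–d is a cycle in G, G is not acyclic. Forests are exactly the graphs of treewidth ≤ 1, so tw(G) ≥ 2. Hence tw(G) = 2 exactly.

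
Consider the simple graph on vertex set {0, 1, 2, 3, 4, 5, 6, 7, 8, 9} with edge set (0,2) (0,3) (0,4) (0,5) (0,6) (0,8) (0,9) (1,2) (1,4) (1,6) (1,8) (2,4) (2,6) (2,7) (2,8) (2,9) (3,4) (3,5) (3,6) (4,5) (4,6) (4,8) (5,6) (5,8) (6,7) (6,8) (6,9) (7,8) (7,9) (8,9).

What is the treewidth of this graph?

4

A width-4 tree decomposition is:
Bags: B1 = {0, 2, 4, 6, 8}  B2 = {0, 2, 6, 8, 9}  B3 = {0, 4, 5, 6, 8}  B4 = {0, 3, 4, 5, 6}  B5 = {1, 2, 4, 6, 8}  B6 = {2, 6, 7, 8, 9}
Tree: B1–B2, B1–B3, B3–B4, B1–B5, B2–B6
Each bag holds 5 vertices, so the decomposition has width 4, which upper-bounds the treewidth. Conversely, {0, 2, 6, 8, 9} is a clique of size 5, and the vertices of any clique must share a bag in every tree decomposition; so some bag has ≥ 5 vertices and tw(G) ≥ 4. Therefore the treewidth is 4.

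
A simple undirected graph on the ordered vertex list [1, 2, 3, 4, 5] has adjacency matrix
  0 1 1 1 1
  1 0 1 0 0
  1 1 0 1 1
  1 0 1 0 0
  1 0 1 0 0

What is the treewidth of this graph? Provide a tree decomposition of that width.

Treewidth 2.
Bags: B1 = {1, 2, 3}  B2 = {1, 3, 4}  B3 = {1, 3, 5}
Tree: B1–B2, B2–B3

Every bag has size at most 3, so the width is 3 − 1 = 2 and tw(G) ≤ 2. For the lower bound, the 3 vertices {1, 2, 3} are pairwise adjacent, and any tree decomposition puts a clique entirely inside one bag — forcing width ≥ 2. Hence tw(G) = 2 exactly.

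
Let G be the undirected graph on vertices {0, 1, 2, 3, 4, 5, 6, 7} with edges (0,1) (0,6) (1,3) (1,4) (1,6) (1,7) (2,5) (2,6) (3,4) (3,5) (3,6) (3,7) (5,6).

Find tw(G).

2

A width-2 tree decomposition is:
Bags: B1 = {1, 3, 6}  B2 = {1, 3, 4}  B3 = {1, 3, 7}  B4 = {3, 5, 6}  B5 = {0, 1, 6}  B6 = {2, 5, 6}
Tree: B1–B2, B1–B3, B1–B4, B1–B5, B4–B6
Every bag has size at most 3, so the width is 3 − 1 = 2 and tw(G) ≤ 2. On the other hand G contains the 3-clique {0, 1, 6}. A clique must lie in a single bag of any decomposition, so no decomposition can have width below 2. Hence tw(G) = 2 exactly.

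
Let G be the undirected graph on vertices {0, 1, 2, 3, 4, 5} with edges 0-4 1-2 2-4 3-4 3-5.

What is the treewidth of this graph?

1

A width-1 tree decomposition is:
Bags: B1 = {2, 4}  B2 = {3, 4}  B3 = {3, 5}  B4 = {1, 2}  B5 = {0, 4}
Tree: B1–B2, B2–B3, B1–B4, B2–B5
Each bag holds 2 vertices, so the decomposition has width 1, which upper-bounds the treewidth. Any graph with an edge has treewidth ≥ 1, and G has the edge 2–4. Hence tw(G) = 1 exactly.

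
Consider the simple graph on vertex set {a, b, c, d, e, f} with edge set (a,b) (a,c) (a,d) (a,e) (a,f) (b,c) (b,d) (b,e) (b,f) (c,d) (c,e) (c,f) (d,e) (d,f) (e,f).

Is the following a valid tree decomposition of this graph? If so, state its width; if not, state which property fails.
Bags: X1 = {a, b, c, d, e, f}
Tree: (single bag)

Yes; width 5.

Vertex coverage: the bags together contain {a, b, c, d, e, f}, the full vertex set. Edge coverage: each edge of G has both endpoints in at least one bag. Running intersection: for every vertex, the bags containing it form a connected subtree. All three properties hold, so this is a valid tree decomposition of width max|bag| − 1 = 5, and hence tw(G) ≤ 5.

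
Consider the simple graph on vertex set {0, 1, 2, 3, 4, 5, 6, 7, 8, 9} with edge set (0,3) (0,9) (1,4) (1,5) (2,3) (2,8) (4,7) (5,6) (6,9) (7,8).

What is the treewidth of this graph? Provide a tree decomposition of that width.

Treewidth 2.
One such decomposition:
Bags: B1 = {0, 3, 9}  B2 = {2, 3, 9}  B3 = {2, 8, 9}  B4 = {7, 8, 9}  B5 = {4, 7, 9}  B6 = {1, 4, 9}  B7 = {1, 5, 9}  B8 = {5, 6, 9}
Tree: B1–B2, B2–B3, B3–B4, B4–B5, B5–B6, B6–B7, B7–B8

The largest bag has 3 vertices, giving width 2; this decomposition certifies tw(G) ≤ 2. For the lower bound, G contains the cycle 9–0–3–2–8–7–4–1–5–6–9, so G is not a forest; only forests have treewidth ≤ 1, hence tw(G) ≥ 2. Hence tw(G) = 2 exactly.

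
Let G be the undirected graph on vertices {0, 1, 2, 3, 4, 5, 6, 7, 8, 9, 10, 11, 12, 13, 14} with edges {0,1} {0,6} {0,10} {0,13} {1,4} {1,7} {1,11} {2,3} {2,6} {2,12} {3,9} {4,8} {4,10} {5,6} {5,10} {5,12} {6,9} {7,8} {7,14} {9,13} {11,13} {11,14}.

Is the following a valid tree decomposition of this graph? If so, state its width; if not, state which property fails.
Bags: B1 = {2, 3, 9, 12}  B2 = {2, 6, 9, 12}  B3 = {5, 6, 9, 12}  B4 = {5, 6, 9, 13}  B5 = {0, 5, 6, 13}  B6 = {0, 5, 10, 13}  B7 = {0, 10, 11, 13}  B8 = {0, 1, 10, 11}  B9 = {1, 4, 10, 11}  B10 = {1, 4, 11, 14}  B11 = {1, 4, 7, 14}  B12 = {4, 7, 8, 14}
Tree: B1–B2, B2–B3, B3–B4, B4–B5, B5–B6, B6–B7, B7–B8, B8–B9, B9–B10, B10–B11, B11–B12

Every vertex of G appears in some bag (union = {0, 1, 2, 3, 4, 5, 6, 7, 8, 9, 10, 11, 12, 13, 14}); every edge is covered by a bag; and for each vertex v the set of bags containing v is connected in the bag tree. The decomposition is therefore valid. The largest bag has 4 vertices, so the width is 3.

Yes; width 3.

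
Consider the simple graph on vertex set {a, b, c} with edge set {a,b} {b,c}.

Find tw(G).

A width-1 tree decomposition is:
Bags: B1 = {a, b}  B2 = {b, c}
Tree: B1–B2
The largest bag has 2 vertices, giving width 1; this decomposition certifies tw(G) ≤ 1. Any graph with an edge has treewidth ≥ 1, and G has the edge b–a. Hence tw(G) = 1 exactly.

1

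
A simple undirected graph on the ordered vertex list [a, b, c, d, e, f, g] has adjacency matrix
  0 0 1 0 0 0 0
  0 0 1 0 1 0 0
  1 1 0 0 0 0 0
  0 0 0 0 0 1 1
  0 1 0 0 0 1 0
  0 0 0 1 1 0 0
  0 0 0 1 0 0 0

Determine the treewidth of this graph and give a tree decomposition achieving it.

Each bag holds 2 vertices, so the decomposition has width 1, which upper-bounds the treewidth. Since G has at least one edge (e.g. a–c), it is not an edgeless graph, so tw(G) ≥ 1. Hence tw(G) = 1 exactly.

Treewidth 1.
One optimal decomposition is:
Bags: B1 = {a, c}  B2 = {b, c}  B3 = {b, e}  B4 = {e, f}  B5 = {d, f}  B6 = {d, g}
Tree: B1–B2, B2–B3, B3–B4, B4–B5, B5–B6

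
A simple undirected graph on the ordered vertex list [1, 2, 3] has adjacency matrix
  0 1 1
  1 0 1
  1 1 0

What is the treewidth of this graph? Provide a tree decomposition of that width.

With just one bag of size 3, the width is 3 − 1 = 2, so tw(G) ≤ 2. On the other hand G contains the 3-clique {1, 2, 3}. A clique must lie in a single bag of any decomposition, so no decomposition can have width below 2. Hence tw(G) = 2 exactly.

Treewidth 2.
Bags: B1 = {1, 2, 3}
Tree: (single bag)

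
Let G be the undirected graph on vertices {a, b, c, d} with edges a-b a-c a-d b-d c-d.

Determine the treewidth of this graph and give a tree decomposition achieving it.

Treewidth 2.
One such decomposition:
Bags: B1 = {a, c, d}  B2 = {a, b, d}
Tree: B1–B2

Each bag holds 3 vertices, so the decomposition has width 2, which upper-bounds the treewidth. For the lower bound, the 3 vertices {a, c, d} are pairwise adjacent, and any tree decomposition puts a clique entirely inside one bag — forcing width ≥ 2. The upper and lower bounds meet at 2, so that is the treewidth.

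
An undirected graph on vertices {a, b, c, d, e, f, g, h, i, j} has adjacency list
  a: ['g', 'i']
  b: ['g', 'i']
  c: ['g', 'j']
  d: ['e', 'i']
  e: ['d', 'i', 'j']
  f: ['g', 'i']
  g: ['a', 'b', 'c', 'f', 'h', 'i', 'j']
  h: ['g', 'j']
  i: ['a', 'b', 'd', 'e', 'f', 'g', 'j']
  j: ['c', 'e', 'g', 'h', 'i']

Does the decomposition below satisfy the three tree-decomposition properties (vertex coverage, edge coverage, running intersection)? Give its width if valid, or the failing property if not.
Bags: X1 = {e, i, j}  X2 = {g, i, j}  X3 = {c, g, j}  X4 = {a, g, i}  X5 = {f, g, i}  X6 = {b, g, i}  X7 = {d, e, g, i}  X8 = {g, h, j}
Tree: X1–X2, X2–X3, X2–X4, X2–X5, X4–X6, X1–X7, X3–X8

A tree decomposition must satisfy three properties: every vertex lies in some bag; for every edge, both endpoints lie together in some bag; and for every vertex, the bags containing it form a connected subtree. Here bags containing vertex g are not connected in the tree, so the decomposition is invalid.

No — bags containing vertex g are not connected in the tree.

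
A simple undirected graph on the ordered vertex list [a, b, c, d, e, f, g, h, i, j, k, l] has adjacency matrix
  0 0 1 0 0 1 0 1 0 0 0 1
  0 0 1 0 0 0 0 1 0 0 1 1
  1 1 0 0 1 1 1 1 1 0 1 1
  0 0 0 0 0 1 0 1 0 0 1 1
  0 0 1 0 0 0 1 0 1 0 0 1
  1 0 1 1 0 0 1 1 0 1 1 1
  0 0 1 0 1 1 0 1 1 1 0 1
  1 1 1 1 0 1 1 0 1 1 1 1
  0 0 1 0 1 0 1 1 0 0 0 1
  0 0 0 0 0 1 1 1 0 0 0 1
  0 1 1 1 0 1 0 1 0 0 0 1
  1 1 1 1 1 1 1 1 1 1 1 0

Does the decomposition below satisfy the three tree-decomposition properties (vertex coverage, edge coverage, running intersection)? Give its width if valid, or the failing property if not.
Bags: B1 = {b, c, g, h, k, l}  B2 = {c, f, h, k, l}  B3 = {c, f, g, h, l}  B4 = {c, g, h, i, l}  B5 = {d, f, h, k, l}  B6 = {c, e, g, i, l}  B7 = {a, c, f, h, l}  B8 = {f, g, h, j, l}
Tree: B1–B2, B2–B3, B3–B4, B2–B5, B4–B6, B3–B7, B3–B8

A tree decomposition must satisfy three properties: every vertex lies in some bag; for every edge, both endpoints lie together in some bag; and for every vertex, the bags containing it form a connected subtree. Here bags containing vertex g are not connected in the tree, so the decomposition is invalid.

No — bags containing vertex g are not connected in the tree.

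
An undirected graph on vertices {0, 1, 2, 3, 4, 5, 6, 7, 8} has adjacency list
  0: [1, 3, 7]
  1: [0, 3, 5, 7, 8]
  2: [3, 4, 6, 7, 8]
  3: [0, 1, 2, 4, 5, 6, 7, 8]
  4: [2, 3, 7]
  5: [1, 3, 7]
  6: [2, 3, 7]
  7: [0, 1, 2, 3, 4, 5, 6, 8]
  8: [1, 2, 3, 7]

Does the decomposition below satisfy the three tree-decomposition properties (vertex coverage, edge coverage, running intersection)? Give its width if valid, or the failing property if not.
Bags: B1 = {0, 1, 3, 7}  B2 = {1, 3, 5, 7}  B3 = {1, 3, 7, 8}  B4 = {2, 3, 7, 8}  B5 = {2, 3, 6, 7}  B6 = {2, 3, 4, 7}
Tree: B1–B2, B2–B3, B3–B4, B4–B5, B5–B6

Yes; width 3.

Vertex coverage: the bags together contain {0, 1, 2, 3, 4, 5, 6, 7, 8}, the full vertex set. Edge coverage: each edge of G has both endpoints in at least one bag. Running intersection: for every vertex, the bags containing it form a connected subtree. All three properties hold, so this is a valid tree decomposition of width max|bag| − 1 = 3, and hence tw(G) ≤ 3.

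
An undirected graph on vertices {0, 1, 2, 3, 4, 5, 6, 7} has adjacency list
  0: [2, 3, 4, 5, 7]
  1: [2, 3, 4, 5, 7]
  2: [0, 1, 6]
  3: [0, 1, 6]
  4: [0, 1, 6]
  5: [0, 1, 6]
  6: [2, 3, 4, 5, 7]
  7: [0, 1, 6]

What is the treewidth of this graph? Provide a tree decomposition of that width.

Treewidth 3.
One such decomposition:
Bags: B1 = {0, 1, 5, 6}  B2 = {0, 1, 6, 7}  B3 = {0, 1, 2, 6}  B4 = {0, 1, 4, 6}  B5 = {0, 1, 3, 6}
Tree: B1–B2, B2–B3, B3–B4, B4–B5

Every bag has size at most 4, so the width is 4 − 1 = 3 and tw(G) ≤ 3. For the lower bound: the 4 vertex sets {5,6}, {1,7}, {0}, {2} are disjoint, each induces a connected subgraph, and every pair is joined by at least one edge of G. Contracting each set to a single vertex therefore yields K_{4} as a minor, and since treewidth is minor-monotone, tw(G) ≥ tw(K_{4}) = 3. Combining the bounds, tw(G) = 3.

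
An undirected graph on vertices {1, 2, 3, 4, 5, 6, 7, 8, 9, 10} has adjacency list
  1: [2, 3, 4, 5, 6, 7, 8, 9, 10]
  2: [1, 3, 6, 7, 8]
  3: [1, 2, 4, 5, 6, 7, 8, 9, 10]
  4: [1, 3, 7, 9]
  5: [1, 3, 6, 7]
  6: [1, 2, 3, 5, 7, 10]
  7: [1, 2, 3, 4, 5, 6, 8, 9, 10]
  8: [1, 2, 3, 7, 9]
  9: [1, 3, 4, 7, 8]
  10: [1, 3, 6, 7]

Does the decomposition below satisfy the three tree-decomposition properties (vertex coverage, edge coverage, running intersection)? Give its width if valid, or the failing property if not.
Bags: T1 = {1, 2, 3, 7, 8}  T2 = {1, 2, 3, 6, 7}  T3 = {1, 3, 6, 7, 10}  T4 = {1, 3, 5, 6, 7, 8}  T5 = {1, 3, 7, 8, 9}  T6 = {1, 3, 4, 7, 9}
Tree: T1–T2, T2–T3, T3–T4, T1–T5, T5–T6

No — bags containing vertex 8 are not connected in the tree.

A tree decomposition must satisfy three properties: every vertex lies in some bag; for every edge, both endpoints lie together in some bag; and for every vertex, the bags containing it form a connected subtree. Here bags containing vertex 8 are not connected in the tree, so the decomposition is invalid.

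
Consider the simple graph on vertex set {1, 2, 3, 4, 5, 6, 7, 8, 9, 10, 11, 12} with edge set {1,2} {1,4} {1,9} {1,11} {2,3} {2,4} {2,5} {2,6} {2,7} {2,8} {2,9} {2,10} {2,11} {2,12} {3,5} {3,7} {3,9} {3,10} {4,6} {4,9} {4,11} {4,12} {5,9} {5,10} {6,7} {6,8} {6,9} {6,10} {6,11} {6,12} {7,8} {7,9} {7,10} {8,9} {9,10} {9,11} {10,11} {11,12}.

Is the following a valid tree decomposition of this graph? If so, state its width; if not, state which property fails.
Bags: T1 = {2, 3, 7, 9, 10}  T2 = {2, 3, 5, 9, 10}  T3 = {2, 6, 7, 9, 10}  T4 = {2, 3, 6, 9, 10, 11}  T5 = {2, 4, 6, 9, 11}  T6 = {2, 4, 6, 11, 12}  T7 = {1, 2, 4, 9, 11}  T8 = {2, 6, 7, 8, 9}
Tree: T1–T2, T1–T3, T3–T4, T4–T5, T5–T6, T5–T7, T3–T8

No — bags containing vertex 3 are not connected in the tree.

A tree decomposition must satisfy three properties: every vertex lies in some bag; for every edge, both endpoints lie together in some bag; and for every vertex, the bags containing it form a connected subtree. Here bags containing vertex 3 are not connected in the tree, so the decomposition is invalid.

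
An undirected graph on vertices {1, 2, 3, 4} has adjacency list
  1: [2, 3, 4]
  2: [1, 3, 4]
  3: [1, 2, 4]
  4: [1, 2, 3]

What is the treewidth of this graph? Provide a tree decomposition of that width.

Treewidth 3.
Bags: B1 = {1, 2, 3, 4}
Tree: (single bag)

A single bag containing all 4 vertices is trivially a valid decomposition of width 3. Conversely, {1, 2, 3, 4} is a clique of size 4, and the vertices of any clique must share a bag in every tree decomposition; so some bag has ≥ 4 vertices and tw(G) ≥ 3. The upper and lower bounds meet at 3, so that is the treewidth.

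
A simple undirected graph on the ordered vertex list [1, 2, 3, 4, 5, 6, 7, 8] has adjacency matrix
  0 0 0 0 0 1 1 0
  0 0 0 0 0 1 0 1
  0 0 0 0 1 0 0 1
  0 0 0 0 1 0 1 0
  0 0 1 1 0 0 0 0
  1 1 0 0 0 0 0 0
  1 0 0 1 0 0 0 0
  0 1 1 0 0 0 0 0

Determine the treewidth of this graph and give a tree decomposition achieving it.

The largest bag has 3 vertices, giving width 2; this decomposition certifies tw(G) ≤ 2. The edges 1–6–2–8–3–5–4–7–1 form a cycle, so G is not a tree and its treewidth is at least 2. Therefore the treewidth is 2.

Treewidth 2.
One optimal decomposition is:
Bags: B1 = {1, 2, 6}  B2 = {1, 2, 8}  B3 = {1, 3, 8}  B4 = {1, 3, 5}  B5 = {1, 4, 5}  B6 = {1, 4, 7}
Tree: B1–B2, B2–B3, B3–B4, B4–B5, B5–B6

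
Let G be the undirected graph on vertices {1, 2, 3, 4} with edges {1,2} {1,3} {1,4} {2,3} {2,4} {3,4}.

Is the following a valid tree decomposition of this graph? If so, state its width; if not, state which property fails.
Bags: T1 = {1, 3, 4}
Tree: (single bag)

A tree decomposition must satisfy three properties: every vertex lies in some bag; for every edge, both endpoints lie together in some bag; and for every vertex, the bags containing it form a connected subtree. Here vertex 2 appears in no bag, so the decomposition is invalid.

No — vertex 2 appears in no bag.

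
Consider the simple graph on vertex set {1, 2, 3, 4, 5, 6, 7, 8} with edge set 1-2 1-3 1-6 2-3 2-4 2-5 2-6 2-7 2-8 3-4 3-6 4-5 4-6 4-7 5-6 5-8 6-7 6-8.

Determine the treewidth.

A width-3 tree decomposition is:
Bags: B1 = {2, 4, 5, 6}  B2 = {2, 3, 4, 6}  B3 = {2, 4, 6, 7}  B4 = {2, 5, 6, 8}  B5 = {1, 2, 3, 6}
Tree: B1–B2, B1–B3, B1–B4, B2–B5
The largest bag has 4 vertices, giving width 3; this decomposition certifies tw(G) ≤ 3. For the lower bound, the 4 vertices {2, 5, 6, 8} are pairwise adjacent, and any tree decomposition puts a clique entirely inside one bag — forcing width ≥ 3. The upper and lower bounds meet at 3, so that is the treewidth.

3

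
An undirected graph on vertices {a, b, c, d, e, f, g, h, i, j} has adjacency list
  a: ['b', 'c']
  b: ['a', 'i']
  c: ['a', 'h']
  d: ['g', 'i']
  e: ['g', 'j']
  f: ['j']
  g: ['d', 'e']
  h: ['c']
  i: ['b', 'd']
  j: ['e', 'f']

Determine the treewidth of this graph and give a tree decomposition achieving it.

Treewidth 1.
One optimal decomposition is:
Bags: B1 = {f, j}  B2 = {e, j}  B3 = {e, g}  B4 = {d, g}  B5 = {d, i}  B6 = {b, i}  B7 = {a, b}  B8 = {a, c}  B9 = {c, h}
Tree: B1–B2, B2–B3, B3–B4, B4–B5, B5–B6, B6–B7, B7–B8, B8–B9

Each bag holds 2 vertices, so the decomposition has width 1, which upper-bounds the treewidth. G has an edge, so its treewidth is at least 1. Therefore the treewidth is 1.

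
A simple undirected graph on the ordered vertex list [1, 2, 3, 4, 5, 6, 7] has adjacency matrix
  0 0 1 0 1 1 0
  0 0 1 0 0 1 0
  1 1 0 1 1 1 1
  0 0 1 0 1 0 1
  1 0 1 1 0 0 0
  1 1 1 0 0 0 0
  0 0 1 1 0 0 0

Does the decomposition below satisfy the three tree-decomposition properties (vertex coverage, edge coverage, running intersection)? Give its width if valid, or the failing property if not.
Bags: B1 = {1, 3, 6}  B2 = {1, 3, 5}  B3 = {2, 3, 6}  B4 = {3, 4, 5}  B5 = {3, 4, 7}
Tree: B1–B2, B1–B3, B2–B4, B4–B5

Every vertex of G appears in some bag (union = {1, 2, 3, 4, 5, 6, 7}); every edge is covered by a bag; and for each vertex v the set of bags containing v is connected in the bag tree. The decomposition is therefore valid. The largest bag has 3 vertices, so the width is 2.

Yes; width 2.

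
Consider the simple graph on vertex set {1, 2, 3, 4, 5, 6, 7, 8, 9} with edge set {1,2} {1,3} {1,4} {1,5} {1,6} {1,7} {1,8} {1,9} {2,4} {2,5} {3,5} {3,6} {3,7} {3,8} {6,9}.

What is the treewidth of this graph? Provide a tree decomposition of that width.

Treewidth 2.
One such decomposition:
Bags: B1 = {1, 3, 5}  B2 = {1, 3, 7}  B3 = {1, 3, 8}  B4 = {1, 2, 5}  B5 = {1, 3, 6}  B6 = {1, 2, 4}  B7 = {1, 6, 9}
Tree: B1–B2, B1–B3, B1–B4, B1–B5, B4–B6, B5–B7

Every bag has size at most 3, so the width is 3 − 1 = 2 and tw(G) ≤ 2. For the lower bound, the 3 vertices {1, 6, 9} are pairwise adjacent, and any tree decomposition puts a clique entirely inside one bag — forcing width ≥ 2. The upper and lower bounds meet at 2, so that is the treewidth.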